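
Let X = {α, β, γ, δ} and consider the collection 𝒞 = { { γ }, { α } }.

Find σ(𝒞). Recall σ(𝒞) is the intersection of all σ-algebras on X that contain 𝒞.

Start: 𝒞 ∪ {∅, X} = { ∅, { α }, { γ }, X }.
Pass 1. New:
  { α, γ }  = { γ } ∪ { α }
  { α, β, δ }  = ᶜ of { γ }
  { β, γ, δ }  = ᶜ of { α }
  (now 7)
Pass 2. New:
  { β, δ }  = ᶜ of { α, γ }
  (now 8)
Pass 3: closed — nothing new.

|σ(𝒞)| = 8.  σ(𝒞) = { ∅, { α }, { γ }, { α, γ }, { β, δ }, { α, β, δ }, { β, γ, δ }, X }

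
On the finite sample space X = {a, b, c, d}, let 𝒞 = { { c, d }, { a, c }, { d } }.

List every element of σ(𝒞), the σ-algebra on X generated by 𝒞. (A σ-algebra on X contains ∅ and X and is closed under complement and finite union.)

Take S₀ = 𝒞 ∪ {∅, X} = { {  }, { d }, { a, c }, { c, d }, X }.
Pass 1. New:
  { a, b }  = X∖{ c, d }
  { b, d }  = X∖{ a, c }
  { a, b, c }  = X∖{ d }
  { a, c, d }  = { c, d } ∪ { a, c }
  [9 total]
Pass 2 adds 3:
  { b }  = X∖{ a, c, d }
  { a, b, d }  = { a, b } ∪ { d }
  { b, c, d }  = { c, d } ∪ { b, d }
  [12 total]
Pass 3 (2 new):
  { a }  = X∖{ b, c, d }
  { c }  = X∖{ a, b, d }
  [14 total]
Pass 4: 2 new —
  { a, d }  = { d } ∪ { a }
  { b, c }  = { c } ∪ { b }
  [16 total]
Pass 5: closed — nothing new.

σ(𝒞) = { {  }, { a }, { b }, { c }, { d }, { a, b }, { a, c }, { a, d }, { b, c }, { b, d }, { c, d }, { a, b, c }, { a, b, d }, { a, c, d }, { b, c, d }, X }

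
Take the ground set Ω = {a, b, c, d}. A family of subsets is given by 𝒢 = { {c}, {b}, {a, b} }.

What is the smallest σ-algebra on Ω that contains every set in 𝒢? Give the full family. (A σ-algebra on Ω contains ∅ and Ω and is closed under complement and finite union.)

σ(𝒢) (16 sets): { {}, {a}, {b}, {c}, {d}, {a, b}, {a, c}, {a, d}, {b, c}, {b, d}, {c, d}, {a, b, c}, {a, b, d}, {a, c, d}, {b, c, d}, Ω }

Working:
Start: 𝒢 ∪ {∅, Ω} = { {}, {b}, {c}, {a, b}, Ω }.
Iteration 1 (5 new):
  {b, c}  = {c} ∪ {b}
  {c, d}  = {a, b}ᶜ
  {a, b, c}  = {c} ∪ {a, b}
  {a, b, d}  = {c}ᶜ
  {a, c, d}  = {b}ᶜ
Iteration 2 (3 new):
  {d}  = {a, b, c}ᶜ
  {a, d}  = {b, c}ᶜ
  {b, c, d}  = {c, d} ∪ {b}
Iteration 3: 2 new —
  {a}  = {b, c, d}ᶜ
  {b, d}  = {d} ∪ {b}
Iteration 4. New:
  {a, c}  = {b, d}ᶜ
Iteration 5: no new sets; the family is a σ-algebra.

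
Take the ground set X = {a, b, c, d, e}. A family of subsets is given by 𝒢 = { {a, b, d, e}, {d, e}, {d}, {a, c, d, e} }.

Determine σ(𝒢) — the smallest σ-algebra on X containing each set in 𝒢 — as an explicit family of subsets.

σ(𝒢) = { ∅, {a}, {b}, {c}, {d}, {e}, {a, b}, {a, c}, {a, d}, {a, e}, {b, c}, {b, d}, {b, e}, {c, d}, {c, e}, {d, e}, {a, b, c}, {a, b, d}, {a, b, e}, {a, c, d}, {a, c, e}, {a, d, e}, {b, c, d}, {b, c, e}, {b, d, e}, {c, d, e}, {a, b, c, d}, {a, b, c, e}, {a, b, d, e}, {a, c, d, e}, {b, c, d, e}, X }

Check:
Initial family (6 sets): { ∅, {d}, {d, e}, {a, b, d, e}, {a, c, d, e}, X }.
Step 1 (4 new):
  {b}  = ᶜ of {a, c, d, e}
  {c}  = ᶜ of {a, b, d, e}
  {a, b, c}  = ᶜ of {d, e}
  {a, b, c, e}  = ᶜ of {d}
  |family| = 10
Step 2: +6 →
  {b, c}  = {b} ∪ {c}
  {b, d}  = {b} ∪ {d}
  {c, d}  = {c} ∪ {d}
  {b, d, e}  = {b} ∪ {d, e}
  {c, d, e}  = {d, e} ∪ {c}
  {a, b, c, d}  = {a, b, c} ∪ {d}
  |family| = 16
Step 3: 8 new —
  {e}  = ᶜ of {a, b, c, d}
  {a, b}  = ᶜ of {c, d, e}
  {a, c}  = ᶜ of {b, d, e}
  {a, b, e}  = ᶜ of {c, d}
  {a, c, e}  = ᶜ of {b, d}
  {a, d, e}  = ᶜ of {b, c}
  {b, c, d}  = {c} ∪ {b, d}
  {b, c, d, e}  = {d, e} ∪ {b, c}
  |family| = 24
Step 4 adds 7:
  {a}  = ᶜ of {b, c, d, e}
  {a, e}  = ᶜ of {b, c, d}
  {b, e}  = {b} ∪ {e}
  {c, e}  = {e} ∪ {c}
  {a, b, d}  = {a, b} ∪ {d}
  {a, c, d}  = {c, d} ∪ {a, c}
  {b, c, e}  = {e} ∪ {b, c}
  |family| = 31
Step 5: +1 →
  {a, d}  = ᶜ of {b, c, e}
  |family| = 32
Step 6: stable.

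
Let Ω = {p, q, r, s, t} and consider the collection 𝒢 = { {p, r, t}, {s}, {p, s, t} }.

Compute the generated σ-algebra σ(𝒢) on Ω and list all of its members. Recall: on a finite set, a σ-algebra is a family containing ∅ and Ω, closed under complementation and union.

Answer: σ(𝒢) = { {}, {q}, {r}, {s}, {p, t}, {q, r}, {q, s}, {r, s}, {p, q, t}, {p, r, t}, {p, s, t}, {q, r, s}, {p, q, r, t}, {p, q, s, t}, {p, r, s, t}, Ω }

Check:
Take S₀ = 𝒢 ∪ {∅, Ω} = { {}, {s}, {p, r, t}, {p, s, t}, Ω }.
Round 1 (4 new):
  {q, r}  = {p, s, t}ᶜ
  {q, s}  = {p, r, t}ᶜ
  {p, q, r, t}  = {s}ᶜ
  {p, r, s, t}  = {p, s, t} ∪ {p, r, t}
  [9 total]
Round 2. New:
  {q}  = {p, r, s, t}ᶜ
  {q, r, s}  = {q, r} ∪ {s}
  {p, q, s, t}  = {p, s, t} ∪ {q, s}
  [12 total]
Round 3: 2 new —
  {r}  = {p, q, s, t}ᶜ
  {p, t}  = {q, r, s}ᶜ
  [14 total]
Round 4. New:
  {r, s}  = {r} ∪ {s}
  {p, q, t}  = {p, t} ∪ {q}
  [16 total]
Round 5 adds nothing — fixpoint reached.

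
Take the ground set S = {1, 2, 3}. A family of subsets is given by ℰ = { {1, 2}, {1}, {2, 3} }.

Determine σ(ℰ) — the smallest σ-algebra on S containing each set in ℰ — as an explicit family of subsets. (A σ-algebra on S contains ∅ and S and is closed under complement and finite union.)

Start: ℰ ∪ {∅, S} = { {}, {1}, {1, 2}, {2, 3}, S }.
Iteration 1 (1 new):
  {3}  = {1, 2}ᶜ
  (now 6)
Iteration 2. New:
  {1, 3}  = {3} ∪ {1}
  (now 7)
Iteration 3 (1 new):
  {2}  = {1, 3}ᶜ
  (now 8)
Iteration 4 adds nothing — fixpoint reached.

Hence σ(ℰ) has 8 members: { {}, {1}, {2}, {3}, {1, 2}, {1, 3}, {2, 3}, S }.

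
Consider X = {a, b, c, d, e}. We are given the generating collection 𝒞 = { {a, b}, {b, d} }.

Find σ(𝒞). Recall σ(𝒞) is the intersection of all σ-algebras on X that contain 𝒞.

Begin from { {}, {a, b}, {b, d}, X } (that is, 𝒞 plus ∅ and X).
Round 1: 3 new —
  {a, b, d}  = {a, b} ∪ {b, d}
  {a, c, e}  = X∖{b, d}
  {c, d, e}  = X∖{a, b}
  — 7 sets.
Round 2: +4 →
  {c, e}  = X∖{a, b, d}
  {a, b, c, e}  = {a, b} ∪ {a, c, e}
  {a, c, d, e}  = {c, d, e} ∪ {a, c, e}
  {b, c, d, e}  = {c, d, e} ∪ {b, d}
  — 11 sets.
Round 3 adds 3:
  {a}  = X∖{b, c, d, e}
  {b}  = X∖{a, c, d, e}
  {d}  = X∖{a, b, c, e}
  — 14 sets.
Round 4 adds 2:
  {a, d}  = {d} ∪ {a}
  {b, c, e}  = {c, e} ∪ {b}
  — 16 sets.
Round 5: already closed under ᶜ and ∪.

σ(𝒞) = { {}, {a}, {b}, {d}, {a, b}, {a, d}, {b, d}, {c, e}, {a, b, d}, {a, c, e}, {b, c, e}, {c, d, e}, {a, b, c, e}, {a, c, d, e}, {b, c, d, e}, X }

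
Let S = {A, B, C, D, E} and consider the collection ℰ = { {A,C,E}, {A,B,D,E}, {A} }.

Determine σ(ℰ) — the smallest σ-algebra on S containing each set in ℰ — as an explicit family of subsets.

|σ(ℰ)| = 16.  σ(ℰ) = { {}, {A}, {C}, {E}, {A,C}, {A,E}, {B,D}, {C,E}, {A,B,D}, {A,C,E}, {B,C,D}, {B,D,E}, {A,B,C,D}, {A,B,D,E}, {B,C,D,E}, S }

Trace:
Begin from { {}, {A}, {A,C,E}, {A,B,D,E}, S } (that is, ℰ plus ∅ and S).
Pass 1: 3 new —
  {C}  = {A,B,D,E}ᶜ
  {B,D}  = {A,C,E}ᶜ
  {B,C,D,E}  = {A}ᶜ
  (now 8)
Pass 2: +3 →
  {A,C}  = {C} ∪ {A}
  {A,B,D}  = {B,D} ∪ {A}
  {B,C,D}  = {C} ∪ {B,D}
  (now 11)
Pass 3. New:
  {A,E}  = {B,C,D}ᶜ
  {C,E}  = {A,B,D}ᶜ
  {B,D,E}  = {A,C}ᶜ
  {A,B,C,D}  = {C} ∪ {A,B,D}
  (now 15)
Pass 4: 1 new —
  {E}  = {A,B,C,D}ᶜ
  (now 16)
Pass 5: closed — nothing new.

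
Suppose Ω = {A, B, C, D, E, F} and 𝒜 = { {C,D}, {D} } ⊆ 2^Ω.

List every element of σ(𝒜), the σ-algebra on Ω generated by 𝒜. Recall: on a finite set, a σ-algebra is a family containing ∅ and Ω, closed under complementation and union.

Answer: σ(𝒜) = { {}, {C}, {D}, {C,D}, {A,B,E,F}, {A,B,C,E,F}, {A,B,D,E,F}, Ω }

Derivation:
Seed the family with 𝒜 together with ∅ and Ω: { {}, {D}, {C,D}, Ω }.
Step 1. New:
  {A,B,E,F}  = ᶜ of {C,D}
  {A,B,C,E,F}  = ᶜ of {D}
  — 6 sets.
Step 2. New:
  {A,B,D,E,F}  = {D} ∪ {A,B,E,F}
  — 7 sets.
Step 3 adds 1:
  {C}  = ᶜ of {A,B,D,E,F}
  — 8 sets.
Step 4 adds nothing — fixpoint reached.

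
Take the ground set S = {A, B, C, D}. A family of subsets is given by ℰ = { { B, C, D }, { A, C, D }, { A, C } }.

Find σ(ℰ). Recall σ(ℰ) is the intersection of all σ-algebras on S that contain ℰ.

Seed the family with ℰ together with ∅ and S: { {}, { A, C }, { A, C, D }, { B, C, D }, S }.
Pass 1: +3 →
  { A }  = ᶜ of { B, C, D }
  { B }  = ᶜ of { A, C, D }
  { B, D }  = ᶜ of { A, C }
  (now 8)
Pass 2: +3 →
  { A, B }  = { B } ∪ { A }
  { A, B, C }  = { B } ∪ { A, C }
  { A, B, D }  = { B, D } ∪ { A }
  (now 11)
Pass 3: +3 →
  { C }  = ᶜ of { A, B, D }
  { D }  = ᶜ of { A, B, C }
  { C, D }  = ᶜ of { A, B }
  (now 14)
Pass 4. New:
  { A, D }  = { D } ∪ { A }
  { B, C }  = { C } ∪ { B }
  (now 16)
Pass 5: already closed under ᶜ and ∪.

σ(ℰ) = { {}, { A }, { B }, { C }, { D }, { A, B }, { A, C }, { A, D }, { B, C }, { B, D }, { C, D }, { A, B, C }, { A, B, D }, { A, C, D }, { B, C, D }, S }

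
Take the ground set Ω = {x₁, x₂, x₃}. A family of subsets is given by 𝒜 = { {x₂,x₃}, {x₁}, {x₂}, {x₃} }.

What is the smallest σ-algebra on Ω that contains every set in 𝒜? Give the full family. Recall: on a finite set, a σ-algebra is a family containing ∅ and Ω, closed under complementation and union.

Initial family (6 sets): { ∅, {x₁}, {x₂}, {x₃}, {x₂,x₃}, Ω }.
Round 1: 2 new —
  {x₁,x₂}  = ᶜ of {x₃}
  {x₁,x₃}  = ᶜ of {x₂}
Round 2: already closed under ᶜ and ∪.

|σ(𝒜)| = 8.  σ(𝒜) = { ∅, {x₁}, {x₂}, {x₃}, {x₁,x₂}, {x₁,x₃}, {x₂,x₃}, Ω }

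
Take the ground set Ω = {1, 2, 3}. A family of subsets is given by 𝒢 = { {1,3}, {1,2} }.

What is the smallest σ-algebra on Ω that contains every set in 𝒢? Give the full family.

Begin from { {}, {1,2}, {1,3}, Ω } (that is, 𝒢 plus ∅ and Ω).
Step 1 (2 new):
  {2}  = {1,3}ᶜ
  {3}  = {1,2}ᶜ
  — 6 sets.
Step 2: 1 new —
  {2,3}  = {3} ∪ {2}
  — 7 sets.
Step 3: +1 →
  {1}  = {2,3}ᶜ
  — 8 sets.
Step 4: no new sets; the family is a σ-algebra.

|σ(𝒢)| = 8.  σ(𝒢) = { {}, {1}, {2}, {3}, {1,2}, {1,3}, {2,3}, Ω }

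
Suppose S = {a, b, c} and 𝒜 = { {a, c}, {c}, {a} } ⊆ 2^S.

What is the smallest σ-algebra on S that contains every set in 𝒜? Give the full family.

|σ(𝒜)| = 8.  σ(𝒜) = { {}, {a}, {b}, {c}, {a, b}, {a, c}, {b, c}, S }

Check:
Initial family (5 sets): { {}, {a}, {c}, {a, c}, S }.
Pass 1. New:
  {b}  = S∖{a, c}
  {a, b}  = S∖{c}
  {b, c}  = S∖{a}
  [8 total]
Pass 2: already closed under ᶜ and ∪.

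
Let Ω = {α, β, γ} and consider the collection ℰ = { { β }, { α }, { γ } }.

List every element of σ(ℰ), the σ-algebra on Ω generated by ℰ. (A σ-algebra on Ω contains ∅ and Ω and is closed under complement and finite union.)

Answer: σ(ℰ) = { {  }, { α }, { β }, { γ }, { α, β }, { α, γ }, { β, γ }, Ω }

Working:
Seed the family with ℰ together with ∅ and Ω: { {  }, { α }, { β }, { γ }, Ω }.
Step 1 adds 3:
  { α, β }  = Ω∖{ γ }
  { α, γ }  = Ω∖{ β }
  { β, γ }  = Ω∖{ α }
  [8 total]
Step 2 adds nothing — fixpoint reached.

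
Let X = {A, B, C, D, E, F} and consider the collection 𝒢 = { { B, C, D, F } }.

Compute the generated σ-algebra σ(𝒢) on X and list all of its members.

Answer: σ(𝒢) = { {  }, { A, E }, { B, C, D, F }, X }

Check:
Start: 𝒢 ∪ {∅, X} = { {  }, { B, C, D, F }, X }.
Step 1: +1 →
  { A, E }  = ᶜ of { B, C, D, F }
  (now 4)
Step 2: no new sets; the family is a σ-algebra.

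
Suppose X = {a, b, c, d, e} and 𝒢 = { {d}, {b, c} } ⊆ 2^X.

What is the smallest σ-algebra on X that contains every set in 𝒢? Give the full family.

Seed the family with 𝒢 together with ∅ and X: { ∅, {d}, {b, c}, X }.
Iteration 1: +3 →
  {a, d, e}  = X∖{b, c}
  {b, c, d}  = {b, c} ∪ {d}
  {a, b, c, e}  = X∖{d}
  — 7 sets.
Iteration 2 adds 1:
  {a, e}  = X∖{b, c, d}
  — 8 sets.
Iteration 3: stable.

Hence σ(𝒢) has 8 members: { ∅, {d}, {a, e}, {b, c}, {a, d, e}, {b, c, d}, {a, b, c, e}, X }.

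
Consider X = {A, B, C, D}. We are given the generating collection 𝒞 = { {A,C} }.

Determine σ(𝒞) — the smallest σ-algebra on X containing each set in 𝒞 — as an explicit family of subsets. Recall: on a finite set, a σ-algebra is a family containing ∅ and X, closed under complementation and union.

σ(𝒞) = { {}, {A,C}, {B,D}, X }

Check:
Initial family (3 sets): { {}, {A,C}, X }.
Iteration 1: +1 →
  {B,D}  = {A,C}ᶜ
  — 4 sets.
Iteration 2: closed — nothing new.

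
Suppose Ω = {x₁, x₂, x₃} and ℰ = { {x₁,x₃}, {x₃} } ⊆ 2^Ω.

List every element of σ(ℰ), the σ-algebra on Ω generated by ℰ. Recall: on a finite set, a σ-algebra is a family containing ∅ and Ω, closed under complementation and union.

σ(ℰ) (8 sets): { {}, {x₁}, {x₂}, {x₃}, {x₁,x₂}, {x₁,x₃}, {x₂,x₃}, Ω }

Derivation:
Initial family (4 sets): { {}, {x₃}, {x₁,x₃}, Ω }.
Iteration 1 adds 2:
  {x₂}  = complement {x₁,x₃}
  {x₁,x₂}  = complement {x₃}
  — 6 sets.
Iteration 2: +1 →
  {x₂,x₃}  = {x₃} ∪ {x₂}
  — 7 sets.
Iteration 3. New:
  {x₁}  = complement {x₂,x₃}
  — 8 sets.
After Iteration 4 the family is unchanged; done.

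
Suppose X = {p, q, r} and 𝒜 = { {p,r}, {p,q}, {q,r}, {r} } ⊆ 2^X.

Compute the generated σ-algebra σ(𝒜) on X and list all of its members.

Seed the family with 𝒜 together with ∅ and X: { {}, {r}, {p,q}, {p,r}, {q,r}, X }.
Pass 1: 2 new —
  {p}  = {q,r}ᶜ
  {q}  = {p,r}ᶜ
Pass 2: closed — nothing new.

|σ(𝒜)| = 8.  σ(𝒜) = { {}, {p}, {q}, {r}, {p,q}, {p,r}, {q,r}, X }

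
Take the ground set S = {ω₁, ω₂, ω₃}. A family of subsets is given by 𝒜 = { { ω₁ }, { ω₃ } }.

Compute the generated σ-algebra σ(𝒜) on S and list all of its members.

Start: 𝒜 ∪ {∅, S} = { {  }, { ω₁ }, { ω₃ }, S }.
Iteration 1: 3 new —
  { ω₁, ω₂ }  = S∖{ ω₃ }
  { ω₁, ω₃ }  = { ω₃ } ∪ { ω₁ }
  { ω₂, ω₃ }  = S∖{ ω₁ }
  (now 7)
Iteration 2 (1 new):
  { ω₂ }  = S∖{ ω₁, ω₃ }
  (now 8)
Iteration 3: no new sets; the family is a σ-algebra.

Therefore σ(𝒜) = { {  }, { ω₁ }, { ω₂ }, { ω₃ }, { ω₁, ω₂ }, { ω₁, ω₃ }, { ω₂, ω₃ }, S } (|σ(𝒜)| = 8).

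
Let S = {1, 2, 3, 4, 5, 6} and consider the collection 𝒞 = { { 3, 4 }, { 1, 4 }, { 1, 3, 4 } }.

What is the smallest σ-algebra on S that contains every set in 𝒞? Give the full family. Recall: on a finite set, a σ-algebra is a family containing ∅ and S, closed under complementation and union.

Answer: σ(𝒞) = { ∅, { 1 }, { 3 }, { 4 }, { 1, 3 }, { 1, 4 }, { 3, 4 }, { 1, 3, 4 }, { 2, 5, 6 }, { 1, 2, 5, 6 }, { 2, 3, 5, 6 }, { 2, 4, 5, 6 }, { 1, 2, 3, 5, 6 }, { 1, 2, 4, 5, 6 }, { 2, 3, 4, 5, 6 }, S }

Derivation:
Take S₀ = 𝒞 ∪ {∅, S} = { ∅, { 1, 4 }, { 3, 4 }, { 1, 3, 4 }, S }.
Pass 1: 3 new —
  { 2, 5, 6 }  = { 1, 3, 4 }ᶜ
  { 1, 2, 5, 6 }  = { 3, 4 }ᶜ
  { 2, 3, 5, 6 }  = { 1, 4 }ᶜ
Pass 2: 3 new —
  { 1, 2, 3, 5, 6 }  = { 2, 3, 5, 6 } ∪ { 1, 2, 5, 6 }
  { 1, 2, 4, 5, 6 }  = { 2, 5, 6 } ∪ { 1, 4 }
  { 2, 3, 4, 5, 6 }  = { 3, 4 } ∪ { 2, 5, 6 }
Pass 3 adds 3:
  { 1 }  = { 2, 3, 4, 5, 6 }ᶜ
  { 3 }  = { 1, 2, 4, 5, 6 }ᶜ
  { 4 }  = { 1, 2, 3, 5, 6 }ᶜ
Pass 4 adds 2:
  { 1, 3 }  = { 3 } ∪ { 1 }
  { 2, 4, 5, 6 }  = { 4 } ∪ { 2, 5, 6 }
Pass 5: closed — nothing new.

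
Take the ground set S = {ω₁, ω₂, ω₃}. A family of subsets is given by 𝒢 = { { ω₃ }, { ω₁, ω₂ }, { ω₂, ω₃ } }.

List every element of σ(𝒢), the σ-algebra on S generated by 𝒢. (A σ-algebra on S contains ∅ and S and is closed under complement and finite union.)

Seed the family with 𝒢 together with ∅ and S: { {  }, { ω₃ }, { ω₁, ω₂ }, { ω₂, ω₃ }, S }.
Pass 1: 1 new —
  { ω₁ }  = complement { ω₂, ω₃ }
  |family| = 6
Pass 2 adds 1:
  { ω₁, ω₃ }  = { ω₃ } ∪ { ω₁ }
  |family| = 7
Pass 3 adds 1:
  { ω₂ }  = complement { ω₁, ω₃ }
  |family| = 8
Pass 4: closed — nothing new.

|σ(𝒢)| = 8.  σ(𝒢) = { {  }, { ω₁ }, { ω₂ }, { ω₃ }, { ω₁, ω₂ }, { ω₁, ω₃ }, { ω₂, ω₃ }, S }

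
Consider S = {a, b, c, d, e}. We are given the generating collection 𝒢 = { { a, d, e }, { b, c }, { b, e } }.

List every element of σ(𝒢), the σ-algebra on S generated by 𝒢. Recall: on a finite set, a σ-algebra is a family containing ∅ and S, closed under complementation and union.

Seed the family with 𝒢 together with ∅ and S: { {}, { b, c }, { b, e }, { a, d, e }, S }.
Pass 1: +3 →
  { a, c, d }  = ᶜ of { b, e }
  { b, c, e }  = { b, e } ∪ { b, c }
  { a, b, d, e }  = { a, d, e } ∪ { b, e }
  (now 8)
Pass 2 adds 4:
  { c }  = ᶜ of { a, b, d, e }
  { a, d }  = ᶜ of { b, c, e }
  { a, b, c, d }  = { a, c, d } ∪ { b, c }
  { a, c, d, e }  = { a, d, e } ∪ { a, c, d }
  (now 12)
Pass 3: +2 →
  { b }  = ᶜ of { a, c, d, e }
  { e }  = ᶜ of { a, b, c, d }
  (now 14)
Pass 4: 2 new —
  { c, e }  = { c } ∪ { e }
  { a, b, d }  = { a, d } ∪ { b }
  (now 16)
Pass 5: no new sets; the family is a σ-algebra.

|σ(𝒢)| = 16.  σ(𝒢) = { {}, { b }, { c }, { e }, { a, d }, { b, c }, { b, e }, { c, e }, { a, b, d }, { a, c, d }, { a, d, e }, { b, c, e }, { a, b, c, d }, { a, b, d, e }, { a, c, d, e }, S }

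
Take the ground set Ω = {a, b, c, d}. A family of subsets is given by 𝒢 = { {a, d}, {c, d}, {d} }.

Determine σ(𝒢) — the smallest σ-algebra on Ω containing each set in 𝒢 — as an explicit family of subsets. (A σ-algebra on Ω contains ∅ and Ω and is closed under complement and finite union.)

Start: 𝒢 ∪ {∅, Ω} = { {}, {d}, {a, d}, {c, d}, Ω }.
Pass 1. New:
  {a, b}  = ᶜ of {c, d}
  {b, c}  = ᶜ of {a, d}
  {a, b, c}  = ᶜ of {d}
  {a, c, d}  = {c, d} ∪ {a, d}
  [9 total]
Pass 2 adds 3:
  {b}  = ᶜ of {a, c, d}
  {a, b, d}  = {a, b} ∪ {a, d}
  {b, c, d}  = {c, d} ∪ {b, c}
  [12 total]
Pass 3 (3 new):
  {a}  = ᶜ of {b, c, d}
  {c}  = ᶜ of {a, b, d}
  {b, d}  = {d} ∪ {b}
  [15 total]
Pass 4: 1 new —
  {a, c}  = ᶜ of {b, d}
  [16 total]
Pass 5: already closed under ᶜ and ∪.

|σ(𝒢)| = 16.  σ(𝒢) = { {}, {a}, {b}, {c}, {d}, {a, b}, {a, c}, {a, d}, {b, c}, {b, d}, {c, d}, {a, b, c}, {a, b, d}, {a, c, d}, {b, c, d}, Ω }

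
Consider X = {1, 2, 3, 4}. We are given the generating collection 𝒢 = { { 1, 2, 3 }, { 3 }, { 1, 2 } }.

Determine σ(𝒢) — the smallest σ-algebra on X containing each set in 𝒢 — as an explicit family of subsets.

Begin from { {}, { 3 }, { 1, 2 }, { 1, 2, 3 }, X } (that is, 𝒢 plus ∅ and X).
Pass 1 adds 3:
  { 4 }  = complement { 1, 2, 3 }
  { 3, 4 }  = complement { 1, 2 }
  { 1, 2, 4 }  = complement { 3 }
  — 8 sets.
Pass 2: closed — nothing new.

σ(𝒢) = { {}, { 3 }, { 4 }, { 1, 2 }, { 3, 4 }, { 1, 2, 3 }, { 1, 2, 4 }, X }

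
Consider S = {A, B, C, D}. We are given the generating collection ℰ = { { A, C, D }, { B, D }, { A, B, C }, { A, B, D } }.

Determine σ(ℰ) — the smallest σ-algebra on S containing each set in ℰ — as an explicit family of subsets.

Answer: σ(ℰ) = { {  }, { A }, { B }, { C }, { D }, { A, B }, { A, C }, { A, D }, { B, C }, { B, D }, { C, D }, { A, B, C }, { A, B, D }, { A, C, D }, { B, C, D }, S }

Working:
Initial family (6 sets): { {  }, { B, D }, { A, B, C }, { A, B, D }, { A, C, D }, S }.
Iteration 1 adds 4:
  { B }  = complement { A, C, D }
  { C }  = complement { A, B, D }
  { D }  = complement { A, B, C }
  { A, C }  = complement { B, D }
  — 10 sets.
Iteration 2. New:
  { B, C }  = { B } ∪ { C }
  { C, D }  = { C } ∪ { D }
  { B, C, D }  = { C } ∪ { B, D }
  — 13 sets.
Iteration 3: 3 new —
  { A }  = complement { B, C, D }
  { A, B }  = complement { C, D }
  { A, D }  = complement { B, C }
  — 16 sets.
Iteration 4: already closed under ᶜ and ∪.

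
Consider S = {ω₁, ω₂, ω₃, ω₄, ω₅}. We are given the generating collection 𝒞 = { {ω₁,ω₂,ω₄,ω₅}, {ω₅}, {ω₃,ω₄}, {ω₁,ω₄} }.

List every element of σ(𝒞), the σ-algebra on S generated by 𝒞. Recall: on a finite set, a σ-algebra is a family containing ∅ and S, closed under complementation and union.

Take S₀ = 𝒞 ∪ {∅, S} = { ∅, {ω₅}, {ω₁,ω₄}, {ω₃,ω₄}, {ω₁,ω₂,ω₄,ω₅}, S }.
Step 1 (7 new):
  {ω₃}  = S∖{ω₁,ω₂,ω₄,ω₅}
  {ω₁,ω₂,ω₅}  = S∖{ω₃,ω₄}
  {ω₁,ω₃,ω₄}  = {ω₃,ω₄} ∪ {ω₁,ω₄}
  {ω₁,ω₄,ω₅}  = {ω₁,ω₄} ∪ {ω₅}
  {ω₂,ω₃,ω₅}  = S∖{ω₁,ω₄}
  {ω₃,ω₄,ω₅}  = {ω₃,ω₄} ∪ {ω₅}
  {ω₁,ω₂,ω₃,ω₄}  = S∖{ω₅}
  [13 total]
Step 2: 7 new —
  {ω₁,ω₂}  = S∖{ω₃,ω₄,ω₅}
  {ω₂,ω₃}  = S∖{ω₁,ω₄,ω₅}
  {ω₂,ω₅}  = S∖{ω₁,ω₃,ω₄}
  {ω₃,ω₅}  = {ω₅} ∪ {ω₃}
  {ω₁,ω₂,ω₃,ω₅}  = {ω₃} ∪ {ω₁,ω₂,ω₅}
  {ω₁,ω₃,ω₄,ω₅}  = {ω₁,ω₄,ω₅} ∪ {ω₃,ω₄,ω₅}
  {ω₂,ω₃,ω₄,ω₅}  = {ω₃,ω₄,ω₅} ∪ {ω₂,ω₃,ω₅}
  [20 total]
Step 3 adds 6:
  {ω₁}  = S∖{ω₂,ω₃,ω₄,ω₅}
  {ω₂}  = S∖{ω₁,ω₃,ω₄,ω₅}
  {ω₄}  = S∖{ω₁,ω₂,ω₃,ω₅}
  {ω₁,ω₂,ω₃}  = {ω₁,ω₂} ∪ {ω₃}
  {ω₁,ω₂,ω₄}  = S∖{ω₃,ω₅}
  {ω₂,ω₃,ω₄}  = {ω₃,ω₄} ∪ {ω₂,ω₃}
  [26 total]
Step 4 (6 new):
  {ω₁,ω₃}  = {ω₃} ∪ {ω₁}
  {ω₁,ω₅}  = S∖{ω₂,ω₃,ω₄}
  {ω₂,ω₄}  = {ω₂} ∪ {ω₄}
  {ω₄,ω₅}  = S∖{ω₁,ω₂,ω₃}
  {ω₁,ω₃,ω₅}  = {ω₃,ω₅} ∪ {ω₁}
  {ω₂,ω₄,ω₅}  = {ω₂,ω₅} ∪ {ω₄}
  [32 total]
Step 5: already closed under ᶜ and ∪.

Therefore σ(𝒞) = { ∅, {ω₁}, {ω₂}, {ω₃}, {ω₄}, {ω₅}, {ω₁,ω₂}, {ω₁,ω₃}, {ω₁,ω₄}, {ω₁,ω₅}, {ω₂,ω₃}, {ω₂,ω₄}, {ω₂,ω₅}, {ω₃,ω₄}, {ω₃,ω₅}, {ω₄,ω₅}, {ω₁,ω₂,ω₃}, {ω₁,ω₂,ω₄}, {ω₁,ω₂,ω₅}, {ω₁,ω₃,ω₄}, {ω₁,ω₃,ω₅}, {ω₁,ω₄,ω₅}, {ω₂,ω₃,ω₄}, {ω₂,ω₃,ω₅}, {ω₂,ω₄,ω₅}, {ω₃,ω₄,ω₅}, {ω₁,ω₂,ω₃,ω₄}, {ω₁,ω₂,ω₃,ω₅}, {ω₁,ω₂,ω₄,ω₅}, {ω₁,ω₃,ω₄,ω₅}, {ω₂,ω₃,ω₄,ω₅}, S } (|σ(𝒞)| = 32).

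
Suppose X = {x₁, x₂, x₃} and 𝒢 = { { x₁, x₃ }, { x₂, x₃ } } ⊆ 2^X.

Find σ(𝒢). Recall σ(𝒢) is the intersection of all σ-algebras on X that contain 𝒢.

σ(𝒢) = { {  }, { x₁ }, { x₂ }, { x₃ }, { x₁, x₂ }, { x₁, x₃ }, { x₂, x₃ }, X }

Trace:
Seed the family with 𝒢 together with ∅ and X: { {  }, { x₁, x₃ }, { x₂, x₃ }, X }.
Iteration 1: 2 new —
  { x₁ }  = { x₂, x₃ }ᶜ
  { x₂ }  = { x₁, x₃ }ᶜ
  — 6 sets.
Iteration 2: 1 new —
  { x₁, x₂ }  = { x₂ } ∪ { x₁ }
  — 7 sets.
Iteration 3: +1 →
  { x₃ }  = { x₁, x₂ }ᶜ
  — 8 sets.
Iteration 4: no new sets; the family is a σ-algebra.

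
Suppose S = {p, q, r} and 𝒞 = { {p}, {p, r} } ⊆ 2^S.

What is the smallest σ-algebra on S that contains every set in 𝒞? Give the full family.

σ(𝒞) = { {}, {p}, {q}, {r}, {p, q}, {p, r}, {q, r}, S }

Derivation:
Start: 𝒞 ∪ {∅, S} = { {}, {p}, {p, r}, S }.
Iteration 1 (2 new):
  {q}  = S∖{p, r}
  {q, r}  = S∖{p}
  — 6 sets.
Iteration 2 adds 1:
  {p, q}  = {q} ∪ {p}
  — 7 sets.
Iteration 3: +1 →
  {r}  = S∖{p, q}
  — 8 sets.
Iteration 4: already closed under ᶜ and ∪.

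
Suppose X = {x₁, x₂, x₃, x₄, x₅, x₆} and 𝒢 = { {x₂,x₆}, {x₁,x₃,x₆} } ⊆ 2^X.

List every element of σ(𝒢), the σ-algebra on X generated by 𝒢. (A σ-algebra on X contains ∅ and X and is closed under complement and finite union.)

σ(𝒢) (16 sets): { ∅, {x₂}, {x₆}, {x₁,x₃}, {x₂,x₆}, {x₄,x₅}, {x₁,x₂,x₃}, {x₁,x₃,x₆}, {x₂,x₄,x₅}, {x₄,x₅,x₆}, {x₁,x₂,x₃,x₆}, {x₁,x₃,x₄,x₅}, {x₂,x₄,x₅,x₆}, {x₁,x₂,x₃,x₄,x₅}, {x₁,x₃,x₄,x₅,x₆}, X }

Trace:
Begin from { ∅, {x₂,x₆}, {x₁,x₃,x₆}, X } (that is, 𝒢 plus ∅ and X).
Pass 1. New:
  {x₂,x₄,x₅}  = ᶜ of {x₁,x₃,x₆}
  {x₁,x₂,x₃,x₆}  = {x₂,x₆} ∪ {x₁,x₃,x₆}
  {x₁,x₃,x₄,x₅}  = ᶜ of {x₂,x₆}
  [7 total]
Pass 2. New:
  {x₄,x₅}  = ᶜ of {x₁,x₂,x₃,x₆}
  {x₂,x₄,x₅,x₆}  = {x₂,x₆} ∪ {x₂,x₄,x₅}
  {x₁,x₂,x₃,x₄,x₅}  = {x₁,x₃,x₄,x₅} ∪ {x₂,x₄,x₅}
  {x₁,x₃,x₄,x₅,x₆}  = {x₁,x₃,x₄,x₅} ∪ {x₁,x₃,x₆}
  [11 total]
Pass 3: 3 new —
  {x₂}  = ᶜ of {x₁,x₃,x₄,x₅,x₆}
  {x₆}  = ᶜ of {x₁,x₂,x₃,x₄,x₅}
  {x₁,x₃}  = ᶜ of {x₂,x₄,x₅,x₆}
  [14 total]
Pass 4: 2 new —
  {x₁,x₂,x₃}  = {x₁,x₃} ∪ {x₂}
  {x₄,x₅,x₆}  = {x₄,x₅} ∪ {x₆}
  [16 total]
Pass 5: no new sets; the family is a σ-algebra.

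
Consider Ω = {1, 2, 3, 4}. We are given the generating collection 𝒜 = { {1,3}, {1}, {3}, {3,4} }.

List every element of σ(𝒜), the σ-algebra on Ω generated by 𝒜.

Initial family (6 sets): { {}, {1}, {3}, {1,3}, {3,4}, Ω }.
Step 1 adds 5:
  {1,2}  = Ω∖{3,4}
  {2,4}  = Ω∖{1,3}
  {1,2,4}  = Ω∖{3}
  {1,3,4}  = {3,4} ∪ {1,3}
  {2,3,4}  = Ω∖{1}
  — 11 sets.
Step 2 adds 2:
  {2}  = Ω∖{1,3,4}
  {1,2,3}  = {1,2} ∪ {3}
  — 13 sets.
Step 3 (2 new):
  {4}  = Ω∖{1,2,3}
  {2,3}  = {3} ∪ {2}
  — 15 sets.
Step 4 (1 new):
  {1,4}  = Ω∖{2,3}
  — 16 sets.
After Step 5 the family is unchanged; done.

Therefore σ(𝒜) = { {}, {1}, {2}, {3}, {4}, {1,2}, {1,3}, {1,4}, {2,3}, {2,4}, {3,4}, {1,2,3}, {1,2,4}, {1,3,4}, {2,3,4}, Ω } (|σ(𝒜)| = 16).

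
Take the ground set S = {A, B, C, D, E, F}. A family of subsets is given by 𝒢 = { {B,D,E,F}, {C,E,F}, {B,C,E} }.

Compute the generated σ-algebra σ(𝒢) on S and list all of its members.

Initial family (5 sets): { {}, {B,C,E}, {C,E,F}, {B,D,E,F}, S }.
Pass 1: +5 →
  {A,C}  = {B,D,E,F}ᶜ
  {A,B,D}  = {C,E,F}ᶜ
  {A,D,F}  = {B,C,E}ᶜ
  {B,C,E,F}  = {B,C,E} ∪ {C,E,F}
  {B,C,D,E,F}  = {B,C,E} ∪ {B,D,E,F}
  — 10 sets.
Pass 2 (11 new):
  {A}  = {B,C,D,E,F}ᶜ
  {A,D}  = {B,C,E,F}ᶜ
  {A,B,C,D}  = {A,B,D} ∪ {A,C}
  {A,B,C,E}  = {B,C,E} ∪ {A,C}
  {A,B,D,F}  = {A,D,F} ∪ {A,B,D}
  {A,C,D,F}  = {A,D,F} ∪ {A,C}
  {A,C,E,F}  = {A,C} ∪ {C,E,F}
  {A,B,C,D,E}  = {A,B,D} ∪ {B,C,E}
  {A,B,C,E,F}  = {A,C} ∪ {B,C,E,F}
  {A,B,D,E,F}  = {A,D,F} ∪ {B,D,E,F}
  {A,C,D,E,F}  = {A,D,F} ∪ {C,E,F}
  — 21 sets.
Pass 3 adds 11:
  {B}  = {A,C,D,E,F}ᶜ
  {C}  = {A,B,D,E,F}ᶜ
  {D}  = {A,B,C,E,F}ᶜ
  {F}  = {A,B,C,D,E}ᶜ
  {B,D}  = {A,C,E,F}ᶜ
  {B,E}  = {A,C,D,F}ᶜ
  {C,E}  = {A,B,D,F}ᶜ
  {D,F}  = {A,B,C,E}ᶜ
  {E,F}  = {A,B,C,D}ᶜ
  {A,C,D}  = {A,D} ∪ {A,C}
  {A,B,C,D,F}  = {A,D,F} ∪ {A,B,C,D}
  — 32 sets.
Pass 4 adds 24:
  {E}  = {A,B,C,D,F}ᶜ
  {A,B}  = {A} ∪ {B}
  {A,F}  = {A} ∪ {F}
  {B,C}  = {B} ∪ {C}
  {B,F}  = {B} ∪ {F}
  {C,D}  = {C} ∪ {D}
  {C,F}  = {F} ∪ {C}
  {A,B,C}  = {B} ∪ {A,C}
  {A,B,E}  = {B,E} ∪ {A}
  {A,C,E}  = {A} ∪ {C,E}
  {A,C,F}  = {F} ∪ {A,C}
  {A,E,F}  = {E,F} ∪ {A}
  {B,C,D}  = {C} ∪ {B,D}
  {B,D,E}  = {B,E} ∪ {D}
  {B,D,F}  = {B} ∪ {D,F}
  {B,E,F}  = {A,C,D}ᶜ
  {C,D,E}  = {D} ∪ {C,E}
  {C,D,F}  = {C} ∪ {D,F}
  {D,E,F}  = {E,F} ∪ {D}
  {A,B,D,E}  = {B,E} ∪ {A,B,D}
  {A,C,D,E}  = {A,C,D} ∪ {C,E}
  {A,D,E,F}  = {E,F} ∪ {A,D,F}
  {B,C,D,E}  = {B,C,E} ∪ {D}
  {C,D,E,F}  = {C,E,F} ∪ {D}
  — 56 sets.
Pass 5. New:
  {A,E}  = {E} ∪ {A}
  {D,E}  = {E} ∪ {D}
  {A,B,F}  = {C,D,E}ᶜ
  {A,D,E}  = {A,D} ∪ {E}
  {B,C,F}  = {B} ∪ {C,F}
  {A,B,C,F}  = {A,C,F} ∪ {B}
  {A,B,E,F}  = {C,D}ᶜ
  {B,C,D,F}  = {B,D,F} ∪ {C,D}
  — 64 sets.
Pass 6: stable.

σ(𝒢) = { {}, {A}, {B}, {C}, {D}, {E}, {F}, {A,B}, {A,C}, {A,D}, {A,E}, {A,F}, {B,C}, {B,D}, {B,E}, {B,F}, {C,D}, {C,E}, {C,F}, {D,E}, {D,F}, {E,F}, {A,B,C}, {A,B,D}, {A,B,E}, {A,B,F}, {A,C,D}, {A,C,E}, {A,C,F}, {A,D,E}, {A,D,F}, {A,E,F}, {B,C,D}, {B,C,E}, {B,C,F}, {B,D,E}, {B,D,F}, {B,E,F}, {C,D,E}, {C,D,F}, {C,E,F}, {D,E,F}, {A,B,C,D}, {A,B,C,E}, {A,B,C,F}, {A,B,D,E}, {A,B,D,F}, {A,B,E,F}, {A,C,D,E}, {A,C,D,F}, {A,C,E,F}, {A,D,E,F}, {B,C,D,E}, {B,C,D,F}, {B,C,E,F}, {B,D,E,F}, {C,D,E,F}, {A,B,C,D,E}, {A,B,C,D,F}, {A,B,C,E,F}, {A,B,D,E,F}, {A,C,D,E,F}, {B,C,D,E,F}, S }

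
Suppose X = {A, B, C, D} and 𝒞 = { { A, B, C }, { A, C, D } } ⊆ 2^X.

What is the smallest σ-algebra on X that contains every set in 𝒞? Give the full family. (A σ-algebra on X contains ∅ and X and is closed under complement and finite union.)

Take S₀ = 𝒞 ∪ {∅, X} = { ∅, { A, B, C }, { A, C, D }, X }.
Pass 1 adds 2:
  { B }  = ᶜ of { A, C, D }
  { D }  = ᶜ of { A, B, C }
Pass 2. New:
  { B, D }  = { D } ∪ { B }
Pass 3: 1 new —
  { A, C }  = ᶜ of { B, D }
Pass 4: already closed under ᶜ and ∪.

σ(𝒞) = { ∅, { B }, { D }, { A, C }, { B, D }, { A, B, C }, { A, C, D }, X }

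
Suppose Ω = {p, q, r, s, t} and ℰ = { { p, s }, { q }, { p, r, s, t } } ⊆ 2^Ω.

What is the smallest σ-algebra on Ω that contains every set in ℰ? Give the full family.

σ(ℰ) (8 sets): { {  }, { q }, { p, s }, { r, t }, { p, q, s }, { q, r, t }, { p, r, s, t }, Ω }

Check:
Initial family (5 sets): { {  }, { q }, { p, s }, { p, r, s, t }, Ω }.
Pass 1 (2 new):
  { p, q, s }  = { p, s } ∪ { q }
  { q, r, t }  = { p, s }ᶜ
  |family| = 7
Pass 2 adds 1:
  { r, t }  = { p, q, s }ᶜ
  |family| = 8
Pass 3: stable.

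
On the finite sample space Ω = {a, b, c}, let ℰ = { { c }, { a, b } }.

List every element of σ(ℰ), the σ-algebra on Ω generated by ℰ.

Initial family (4 sets): { ∅, { c }, { a, b }, Ω }.
Pass 1: already closed under ᶜ and ∪.

Hence σ(ℰ) has 4 members: { ∅, { c }, { a, b }, Ω }.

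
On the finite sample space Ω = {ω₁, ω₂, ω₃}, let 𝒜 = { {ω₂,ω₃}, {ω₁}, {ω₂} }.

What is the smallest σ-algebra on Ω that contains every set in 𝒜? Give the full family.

Answer: σ(𝒜) = { {}, {ω₁}, {ω₂}, {ω₃}, {ω₁,ω₂}, {ω₁,ω₃}, {ω₂,ω₃}, Ω }

Trace:
Initial family (5 sets): { {}, {ω₁}, {ω₂}, {ω₂,ω₃}, Ω }.
Iteration 1: +2 →
  {ω₁,ω₂}  = {ω₂} ∪ {ω₁}
  {ω₁,ω₃}  = Ω∖{ω₂}
Iteration 2: +1 →
  {ω₃}  = Ω∖{ω₁,ω₂}
Iteration 3 adds nothing — fixpoint reached.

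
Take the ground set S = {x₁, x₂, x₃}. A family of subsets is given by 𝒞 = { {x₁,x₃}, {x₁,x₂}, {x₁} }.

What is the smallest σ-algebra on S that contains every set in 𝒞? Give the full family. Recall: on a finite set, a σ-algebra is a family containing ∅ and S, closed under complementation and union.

Start: 𝒞 ∪ {∅, S} = { {}, {x₁}, {x₁,x₂}, {x₁,x₃}, S }.
Round 1. New:
  {x₂}  = ᶜ of {x₁,x₃}
  {x₃}  = ᶜ of {x₁,x₂}
  {x₂,x₃}  = ᶜ of {x₁}
  — 8 sets.
Round 2: stable.

σ(𝒞) = { {}, {x₁}, {x₂}, {x₃}, {x₁,x₂}, {x₁,x₃}, {x₂,x₃}, S }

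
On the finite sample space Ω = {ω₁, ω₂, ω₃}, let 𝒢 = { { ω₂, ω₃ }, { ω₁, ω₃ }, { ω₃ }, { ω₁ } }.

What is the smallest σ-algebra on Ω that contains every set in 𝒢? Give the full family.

σ(𝒢) = { {}, { ω₁ }, { ω₂ }, { ω₃ }, { ω₁, ω₂ }, { ω₁, ω₃ }, { ω₂, ω₃ }, Ω }

Derivation:
Initial family (6 sets): { {}, { ω₁ }, { ω₃ }, { ω₁, ω₃ }, { ω₂, ω₃ }, Ω }.
Pass 1 (2 new):
  { ω₂ }  = Ω∖{ ω₁, ω₃ }
  { ω₁, ω₂ }  = Ω∖{ ω₃ }
Pass 2 adds nothing — fixpoint reached.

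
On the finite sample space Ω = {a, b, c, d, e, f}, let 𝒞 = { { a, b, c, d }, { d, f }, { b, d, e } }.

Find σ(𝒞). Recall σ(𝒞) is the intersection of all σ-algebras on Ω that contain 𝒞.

σ(𝒞) = { ∅, { b }, { d }, { e }, { f }, { a, c }, { b, d }, { b, e }, { b, f }, { d, e }, { d, f }, { e, f }, { a, b, c }, { a, c, d }, { a, c, e }, { a, c, f }, { b, d, e }, { b, d, f }, { b, e, f }, { d, e, f }, { a, b, c, d }, { a, b, c, e }, { a, b, c, f }, { a, c, d, e }, { a, c, d, f }, { a, c, e, f }, { b, d, e, f }, { a, b, c, d, e }, { a, b, c, d, f }, { a, b, c, e, f }, { a, c, d, e, f }, Ω }

Trace:
Take S₀ = 𝒞 ∪ {∅, Ω} = { ∅, { d, f }, { b, d, e }, { a, b, c, d }, Ω }.
Step 1: 6 new —
  { e, f }  = complement { a, b, c, d }
  { a, c, f }  = complement { b, d, e }
  { a, b, c, e }  = complement { d, f }
  { b, d, e, f }  = { d, f } ∪ { b, d, e }
  { a, b, c, d, e }  = { a, b, c, d } ∪ { b, d, e }
  { a, b, c, d, f }  = { a, b, c, d } ∪ { d, f }
Step 2. New:
  { e }  = complement { a, b, c, d, f }
  { f }  = complement { a, b, c, d, e }
  { a, c }  = complement { b, d, e, f }
  { d, e, f }  = { e, f } ∪ { d, f }
  { a, c, d, f }  = { a, c, f } ∪ { d, f }
  { a, c, e, f }  = { e, f } ∪ { a, c, f }
  { a, b, c, e, f }  = { e, f } ∪ { a, b, c, e }
Step 3 (6 new):
  { d }  = complement { a, b, c, e, f }
  { b, d }  = complement { a, c, e, f }
  { b, e }  = complement { a, c, d, f }
  { a, b, c }  = complement { d, e, f }
  { a, c, e }  = { a, c } ∪ { e }
  { a, c, d, e, f }  = { a, c, e, f } ∪ { a, c, d, f }
Step 4. New:
  { b }  = complement { a, c, d, e, f }
  { d, e }  = { e } ∪ { d }
  { a, c, d }  = { a, c } ∪ { d }
  { b, d, f }  = complement { a, c, e }
  { b, e, f }  = { b, e } ∪ { e, f }
  { a, b, c, f }  = { a, b, c } ∪ { a, c, f }
  { a, c, d, e }  = { a, c, e } ∪ { d }
Step 5: +1 →
  { b, f }  = complement { a, c, d, e }
Step 6: already closed under ᶜ and ∪.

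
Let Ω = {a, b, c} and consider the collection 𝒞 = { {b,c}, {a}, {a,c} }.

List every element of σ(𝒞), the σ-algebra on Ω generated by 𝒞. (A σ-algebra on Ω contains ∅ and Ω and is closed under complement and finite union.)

Begin from { {}, {a}, {a,c}, {b,c}, Ω } (that is, 𝒞 plus ∅ and Ω).
Step 1: 1 new —
  {b}  = ᶜ of {a,c}
  [6 total]
Step 2: +1 →
  {a,b}  = {b} ∪ {a}
  [7 total]
Step 3. New:
  {c}  = ᶜ of {a,b}
  [8 total]
Step 4: no new sets; the family is a σ-algebra.

σ(𝒞) = { {}, {a}, {b}, {c}, {a,b}, {a,c}, {b,c}, Ω }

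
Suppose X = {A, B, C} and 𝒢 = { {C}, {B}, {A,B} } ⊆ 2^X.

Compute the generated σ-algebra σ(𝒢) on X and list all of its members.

Answer: σ(𝒢) = { ∅, {A}, {B}, {C}, {A,B}, {A,C}, {B,C}, X }

Working:
Start: 𝒢 ∪ {∅, X} = { ∅, {B}, {C}, {A,B}, X }.
Step 1 (2 new):
  {A,C}  = complement {B}
  {B,C}  = {C} ∪ {B}
  |family| = 7
Step 2 adds 1:
  {A}  = complement {B,C}
  |family| = 8
Step 3: no new sets; the family is a σ-algebra.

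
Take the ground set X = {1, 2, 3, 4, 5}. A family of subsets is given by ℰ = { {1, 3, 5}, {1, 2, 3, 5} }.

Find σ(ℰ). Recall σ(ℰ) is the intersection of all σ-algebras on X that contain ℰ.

σ(ℰ) (8 sets): { ∅, {2}, {4}, {2, 4}, {1, 3, 5}, {1, 2, 3, 5}, {1, 3, 4, 5}, X }

Check:
Begin from { ∅, {1, 3, 5}, {1, 2, 3, 5}, X } (that is, ℰ plus ∅ and X).
Step 1. New:
  {4}  = {1, 2, 3, 5}ᶜ
  {2, 4}  = {1, 3, 5}ᶜ
  |family| = 6
Step 2 adds 1:
  {1, 3, 4, 5}  = {4} ∪ {1, 3, 5}
  |family| = 7
Step 3 (1 new):
  {2}  = {1, 3, 4, 5}ᶜ
  |family| = 8
Step 4: no new sets; the family is a σ-algebra.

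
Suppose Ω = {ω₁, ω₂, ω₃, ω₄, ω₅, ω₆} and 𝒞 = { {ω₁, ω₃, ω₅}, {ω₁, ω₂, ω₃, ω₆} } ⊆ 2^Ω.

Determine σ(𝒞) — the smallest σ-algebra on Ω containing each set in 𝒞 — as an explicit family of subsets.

σ(𝒞) = { {}, {ω₄}, {ω₅}, {ω₁, ω₃}, {ω₂, ω₆}, {ω₄, ω₅}, {ω₁, ω₃, ω₄}, {ω₁, ω₃, ω₅}, {ω₂, ω₄, ω₆}, {ω₂, ω₅, ω₆}, {ω₁, ω₂, ω₃, ω₆}, {ω₁, ω₃, ω₄, ω₅}, {ω₂, ω₄, ω₅, ω₆}, {ω₁, ω₂, ω₃, ω₄, ω₆}, {ω₁, ω₂, ω₃, ω₅, ω₆}, Ω }

Check:
Take S₀ = 𝒞 ∪ {∅, Ω} = { {}, {ω₁, ω₃, ω₅}, {ω₁, ω₂, ω₃, ω₆}, Ω }.
Round 1. New:
  {ω₄, ω₅}  = ᶜ of {ω₁, ω₂, ω₃, ω₆}
  {ω₂, ω₄, ω₆}  = ᶜ of {ω₁, ω₃, ω₅}
  {ω₁, ω₂, ω₃, ω₅, ω₆}  = {ω₁, ω₃, ω₅} ∪ {ω₁, ω₂, ω₃, ω₆}
Round 2 adds 4:
  {ω₄}  = ᶜ of {ω₁, ω₂, ω₃, ω₅, ω₆}
  {ω₁, ω₃, ω₄, ω₅}  = {ω₄, ω₅} ∪ {ω₁, ω₃, ω₅}
  {ω₂, ω₄, ω₅, ω₆}  = {ω₄, ω₅} ∪ {ω₂, ω₄, ω₆}
  {ω₁, ω₂, ω₃, ω₄, ω₆}  = {ω₂, ω₄, ω₆} ∪ {ω₁, ω₂, ω₃, ω₆}
Round 3: 3 new —
  {ω₅}  = ᶜ of {ω₁, ω₂, ω₃, ω₄, ω₆}
  {ω₁, ω₃}  = ᶜ of {ω₂, ω₄, ω₅, ω₆}
  {ω₂, ω₆}  = ᶜ of {ω₁, ω₃, ω₄, ω₅}
Round 4 (2 new):
  {ω₁, ω₃, ω₄}  = {ω₁, ω₃} ∪ {ω₄}
  {ω₂, ω₅, ω₆}  = {ω₂, ω₆} ∪ {ω₅}
Round 5: closed — nothing new.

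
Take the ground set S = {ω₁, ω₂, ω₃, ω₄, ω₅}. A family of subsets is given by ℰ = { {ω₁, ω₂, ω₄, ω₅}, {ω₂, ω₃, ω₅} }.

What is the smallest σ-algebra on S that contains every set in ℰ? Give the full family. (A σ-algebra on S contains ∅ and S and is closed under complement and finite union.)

Begin from { {}, {ω₂, ω₃, ω₅}, {ω₁, ω₂, ω₄, ω₅}, S } (that is, ℰ plus ∅ and S).
Round 1: 2 new —
  {ω₃}  = S∖{ω₁, ω₂, ω₄, ω₅}
  {ω₁, ω₄}  = S∖{ω₂, ω₃, ω₅}
  (now 6)
Round 2: +1 →
  {ω₁, ω₃, ω₄}  = {ω₃} ∪ {ω₁, ω₄}
  (now 7)
Round 3: 1 new —
  {ω₂, ω₅}  = S∖{ω₁, ω₃, ω₄}
  (now 8)
After Round 4 the family is unchanged; done.

σ(ℰ) = { {}, {ω₃}, {ω₁, ω₄}, {ω₂, ω₅}, {ω₁, ω₃, ω₄}, {ω₂, ω₃, ω₅}, {ω₁, ω₂, ω₄, ω₅}, S }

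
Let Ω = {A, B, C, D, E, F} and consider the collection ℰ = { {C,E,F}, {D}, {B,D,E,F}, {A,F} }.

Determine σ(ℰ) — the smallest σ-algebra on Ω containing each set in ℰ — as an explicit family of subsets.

Answer: σ(ℰ) = { {}, {A}, {B}, {C}, {D}, {E}, {F}, {A,B}, {A,C}, {A,D}, {A,E}, {A,F}, {B,C}, {B,D}, {B,E}, {B,F}, {C,D}, {C,E}, {C,F}, {D,E}, {D,F}, {E,F}, {A,B,C}, {A,B,D}, {A,B,E}, {A,B,F}, {A,C,D}, {A,C,E}, {A,C,F}, {A,D,E}, {A,D,F}, {A,E,F}, {B,C,D}, {B,C,E}, {B,C,F}, {B,D,E}, {B,D,F}, {B,E,F}, {C,D,E}, {C,D,F}, {C,E,F}, {D,E,F}, {A,B,C,D}, {A,B,C,E}, {A,B,C,F}, {A,B,D,E}, {A,B,D,F}, {A,B,E,F}, {A,C,D,E}, {A,C,D,F}, {A,C,E,F}, {A,D,E,F}, {B,C,D,E}, {B,C,D,F}, {B,C,E,F}, {B,D,E,F}, {C,D,E,F}, {A,B,C,D,E}, {A,B,C,D,F}, {A,B,C,E,F}, {A,B,D,E,F}, {A,C,D,E,F}, {B,C,D,E,F}, Ω }

Check:
Begin from { {}, {D}, {A,F}, {C,E,F}, {B,D,E,F}, Ω } (that is, ℰ plus ∅ and Ω).
Round 1. New:
  {A,C}  = complement {B,D,E,F}
  {A,B,D}  = complement {C,E,F}
  {A,D,F}  = {A,F} ∪ {D}
  {A,C,E,F}  = {C,E,F} ∪ {A,F}
  {B,C,D,E}  = complement {A,F}
  {C,D,E,F}  = {C,E,F} ∪ {D}
  {A,B,C,E,F}  = complement {D}
  {A,B,D,E,F}  = {B,D,E,F} ∪ {A,F}
  {B,C,D,E,F}  = {B,D,E,F} ∪ {C,E,F}
  |family| = 15
Round 2: 12 new —
  {A}  = complement {B,C,D,E,F}
  {C}  = complement {A,B,D,E,F}
  {A,B}  = complement {C,D,E,F}
  {B,D}  = complement {A,C,E,F}
  {A,C,D}  = {A,C} ∪ {D}
  {A,C,F}  = {A,F} ∪ {A,C}
  {B,C,E}  = complement {A,D,F}
  {A,B,C,D}  = {A,B,D} ∪ {A,C}
  {A,B,D,F}  = {A,F} ∪ {A,B,D}
  {A,C,D,F}  = {A,D,F} ∪ {A,C}
  {A,B,C,D,E}  = {B,C,D,E} ∪ {A,B,D}
  {A,C,D,E,F}  = {A,C,E,F} ∪ {C,D,E,F}
  |family| = 27
Round 3: +16 →
  {B}  = complement {A,C,D,E,F}
  {F}  = complement {A,B,C,D,E}
  {A,D}  = {D} ∪ {A}
  {B,E}  = complement {A,C,D,F}
  {C,D}  = {C} ∪ {D}
  {C,E}  = complement {A,B,D,F}
  {E,F}  = complement {A,B,C,D}
  {A,B,C}  = {A,C} ∪ {A,B}
  {A,B,F}  = {A,F} ∪ {A,B}
  {B,C,D}  = {B,D} ∪ {C}
  {B,D,E}  = complement {A,C,F}
  {B,E,F}  = complement {A,C,D}
  {A,B,C,E}  = {A,C} ∪ {B,C,E}
  {A,B,C,F}  = {A,C,F} ∪ {A,B}
  {B,C,E,F}  = {B,C,E} ∪ {C,E,F}
  {A,B,C,D,F}  = {A,C,F} ∪ {B,D}
  |family| = 43
Round 4 adds 18:
  {E}  = complement {A,B,C,D,F}
  {B,C}  = {B} ∪ {C}
  {B,F}  = {B} ∪ {F}
  {C,F}  = {C} ∪ {F}
  {D,E}  = complement {A,B,C,F}
  {D,F}  = complement {A,B,C,E}
  {A,B,E}  = {A,B} ∪ {B,E}
  {A,C,E}  = {A,C} ∪ {C,E}
  {A,E,F}  = complement {B,C,D}
  {B,D,F}  = {B,D} ∪ {F}
  {C,D,E}  = complement {A,B,F}
  {C,D,F}  = {C,D} ∪ {F}
  {D,E,F}  = complement {A,B,C}
  {A,B,D,E}  = {B,D,E} ∪ {A,B}
  {A,B,E,F}  = complement {C,D}
  {A,C,D,E}  = {C,E} ∪ {A,C,D}
  {A,D,E,F}  = {E,F} ∪ {A,D,F}
  {B,C,D,F}  = {B,C,D} ∪ {F}
  |family| = 61
Round 5: +3 →
  {A,E}  = complement {B,C,D,F}
  {A,D,E}  = {D,E} ∪ {A,D}
  {B,C,F}  = {B} ∪ {C,F}
  |family| = 64
Round 6: no new sets; the family is a σ-algebra.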